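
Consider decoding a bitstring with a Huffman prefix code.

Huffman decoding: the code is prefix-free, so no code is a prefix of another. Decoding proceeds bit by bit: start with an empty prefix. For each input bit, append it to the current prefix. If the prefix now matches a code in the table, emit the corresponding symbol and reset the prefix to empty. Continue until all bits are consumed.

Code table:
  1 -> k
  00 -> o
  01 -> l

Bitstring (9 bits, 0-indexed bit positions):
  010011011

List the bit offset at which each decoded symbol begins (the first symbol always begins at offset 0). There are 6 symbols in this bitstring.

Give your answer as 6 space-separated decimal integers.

Answer: 0 2 4 5 6 8

Derivation:
Bit 0: prefix='0' (no match yet)
Bit 1: prefix='01' -> emit 'l', reset
Bit 2: prefix='0' (no match yet)
Bit 3: prefix='00' -> emit 'o', reset
Bit 4: prefix='1' -> emit 'k', reset
Bit 5: prefix='1' -> emit 'k', reset
Bit 6: prefix='0' (no match yet)
Bit 7: prefix='01' -> emit 'l', reset
Bit 8: prefix='1' -> emit 'k', reset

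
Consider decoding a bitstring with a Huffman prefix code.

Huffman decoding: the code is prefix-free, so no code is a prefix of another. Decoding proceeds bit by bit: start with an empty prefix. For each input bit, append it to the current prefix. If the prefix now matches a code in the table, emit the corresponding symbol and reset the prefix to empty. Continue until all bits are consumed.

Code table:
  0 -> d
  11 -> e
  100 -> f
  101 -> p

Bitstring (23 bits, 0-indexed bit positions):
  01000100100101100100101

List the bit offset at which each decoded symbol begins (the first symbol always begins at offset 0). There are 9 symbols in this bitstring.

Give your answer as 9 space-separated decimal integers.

Bit 0: prefix='0' -> emit 'd', reset
Bit 1: prefix='1' (no match yet)
Bit 2: prefix='10' (no match yet)
Bit 3: prefix='100' -> emit 'f', reset
Bit 4: prefix='0' -> emit 'd', reset
Bit 5: prefix='1' (no match yet)
Bit 6: prefix='10' (no match yet)
Bit 7: prefix='100' -> emit 'f', reset
Bit 8: prefix='1' (no match yet)
Bit 9: prefix='10' (no match yet)
Bit 10: prefix='100' -> emit 'f', reset
Bit 11: prefix='1' (no match yet)
Bit 12: prefix='10' (no match yet)
Bit 13: prefix='101' -> emit 'p', reset
Bit 14: prefix='1' (no match yet)
Bit 15: prefix='10' (no match yet)
Bit 16: prefix='100' -> emit 'f', reset
Bit 17: prefix='1' (no match yet)
Bit 18: prefix='10' (no match yet)
Bit 19: prefix='100' -> emit 'f', reset
Bit 20: prefix='1' (no match yet)
Bit 21: prefix='10' (no match yet)
Bit 22: prefix='101' -> emit 'p', reset

Answer: 0 1 4 5 8 11 14 17 20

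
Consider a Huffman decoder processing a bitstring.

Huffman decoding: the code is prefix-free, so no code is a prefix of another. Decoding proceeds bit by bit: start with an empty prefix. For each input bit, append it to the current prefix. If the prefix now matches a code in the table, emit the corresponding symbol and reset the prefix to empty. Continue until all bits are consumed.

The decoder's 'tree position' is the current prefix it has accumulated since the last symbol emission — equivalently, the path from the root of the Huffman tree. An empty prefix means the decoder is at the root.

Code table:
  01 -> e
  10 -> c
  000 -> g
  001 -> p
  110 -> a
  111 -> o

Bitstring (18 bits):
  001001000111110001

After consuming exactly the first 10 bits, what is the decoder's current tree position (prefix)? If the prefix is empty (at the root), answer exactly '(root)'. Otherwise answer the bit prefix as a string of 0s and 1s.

Answer: 1

Derivation:
Bit 0: prefix='0' (no match yet)
Bit 1: prefix='00' (no match yet)
Bit 2: prefix='001' -> emit 'p', reset
Bit 3: prefix='0' (no match yet)
Bit 4: prefix='00' (no match yet)
Bit 5: prefix='001' -> emit 'p', reset
Bit 6: prefix='0' (no match yet)
Bit 7: prefix='00' (no match yet)
Bit 8: prefix='000' -> emit 'g', reset
Bit 9: prefix='1' (no match yet)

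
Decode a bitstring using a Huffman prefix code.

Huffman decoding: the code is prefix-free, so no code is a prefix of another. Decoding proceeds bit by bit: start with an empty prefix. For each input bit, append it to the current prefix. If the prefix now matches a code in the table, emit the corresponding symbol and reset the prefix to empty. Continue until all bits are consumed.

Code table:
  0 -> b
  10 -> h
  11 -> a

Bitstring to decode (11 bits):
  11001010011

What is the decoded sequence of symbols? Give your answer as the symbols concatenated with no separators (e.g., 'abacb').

Answer: abbhhba

Derivation:
Bit 0: prefix='1' (no match yet)
Bit 1: prefix='11' -> emit 'a', reset
Bit 2: prefix='0' -> emit 'b', reset
Bit 3: prefix='0' -> emit 'b', reset
Bit 4: prefix='1' (no match yet)
Bit 5: prefix='10' -> emit 'h', reset
Bit 6: prefix='1' (no match yet)
Bit 7: prefix='10' -> emit 'h', reset
Bit 8: prefix='0' -> emit 'b', reset
Bit 9: prefix='1' (no match yet)
Bit 10: prefix='11' -> emit 'a', reset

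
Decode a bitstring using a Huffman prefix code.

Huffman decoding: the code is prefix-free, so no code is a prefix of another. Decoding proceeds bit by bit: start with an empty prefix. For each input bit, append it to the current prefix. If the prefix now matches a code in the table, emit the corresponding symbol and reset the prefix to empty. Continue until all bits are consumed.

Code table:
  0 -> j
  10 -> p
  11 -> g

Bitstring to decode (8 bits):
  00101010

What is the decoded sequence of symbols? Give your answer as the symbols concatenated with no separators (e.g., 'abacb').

Answer: jjppp

Derivation:
Bit 0: prefix='0' -> emit 'j', reset
Bit 1: prefix='0' -> emit 'j', reset
Bit 2: prefix='1' (no match yet)
Bit 3: prefix='10' -> emit 'p', reset
Bit 4: prefix='1' (no match yet)
Bit 5: prefix='10' -> emit 'p', reset
Bit 6: prefix='1' (no match yet)
Bit 7: prefix='10' -> emit 'p', reset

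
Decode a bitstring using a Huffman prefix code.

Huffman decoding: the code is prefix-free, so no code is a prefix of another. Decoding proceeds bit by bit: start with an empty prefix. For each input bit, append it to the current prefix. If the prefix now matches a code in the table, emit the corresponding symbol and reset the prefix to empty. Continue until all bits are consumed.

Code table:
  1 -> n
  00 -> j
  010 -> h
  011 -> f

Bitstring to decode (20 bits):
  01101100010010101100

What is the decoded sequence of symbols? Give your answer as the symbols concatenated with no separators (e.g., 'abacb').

Bit 0: prefix='0' (no match yet)
Bit 1: prefix='01' (no match yet)
Bit 2: prefix='011' -> emit 'f', reset
Bit 3: prefix='0' (no match yet)
Bit 4: prefix='01' (no match yet)
Bit 5: prefix='011' -> emit 'f', reset
Bit 6: prefix='0' (no match yet)
Bit 7: prefix='00' -> emit 'j', reset
Bit 8: prefix='0' (no match yet)
Bit 9: prefix='01' (no match yet)
Bit 10: prefix='010' -> emit 'h', reset
Bit 11: prefix='0' (no match yet)
Bit 12: prefix='01' (no match yet)
Bit 13: prefix='010' -> emit 'h', reset
Bit 14: prefix='1' -> emit 'n', reset
Bit 15: prefix='0' (no match yet)
Bit 16: prefix='01' (no match yet)
Bit 17: prefix='011' -> emit 'f', reset
Bit 18: prefix='0' (no match yet)
Bit 19: prefix='00' -> emit 'j', reset

Answer: ffjhhnfj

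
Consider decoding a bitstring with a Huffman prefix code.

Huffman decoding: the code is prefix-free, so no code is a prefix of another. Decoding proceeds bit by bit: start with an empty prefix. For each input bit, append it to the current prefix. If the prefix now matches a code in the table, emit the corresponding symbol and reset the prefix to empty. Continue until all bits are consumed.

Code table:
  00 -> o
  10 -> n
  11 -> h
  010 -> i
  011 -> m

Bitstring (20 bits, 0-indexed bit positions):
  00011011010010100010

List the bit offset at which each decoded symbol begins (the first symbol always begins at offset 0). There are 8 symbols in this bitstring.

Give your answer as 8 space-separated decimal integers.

Answer: 0 2 5 8 11 14 16 18

Derivation:
Bit 0: prefix='0' (no match yet)
Bit 1: prefix='00' -> emit 'o', reset
Bit 2: prefix='0' (no match yet)
Bit 3: prefix='01' (no match yet)
Bit 4: prefix='011' -> emit 'm', reset
Bit 5: prefix='0' (no match yet)
Bit 6: prefix='01' (no match yet)
Bit 7: prefix='011' -> emit 'm', reset
Bit 8: prefix='0' (no match yet)
Bit 9: prefix='01' (no match yet)
Bit 10: prefix='010' -> emit 'i', reset
Bit 11: prefix='0' (no match yet)
Bit 12: prefix='01' (no match yet)
Bit 13: prefix='010' -> emit 'i', reset
Bit 14: prefix='1' (no match yet)
Bit 15: prefix='10' -> emit 'n', reset
Bit 16: prefix='0' (no match yet)
Bit 17: prefix='00' -> emit 'o', reset
Bit 18: prefix='1' (no match yet)
Bit 19: prefix='10' -> emit 'n', reset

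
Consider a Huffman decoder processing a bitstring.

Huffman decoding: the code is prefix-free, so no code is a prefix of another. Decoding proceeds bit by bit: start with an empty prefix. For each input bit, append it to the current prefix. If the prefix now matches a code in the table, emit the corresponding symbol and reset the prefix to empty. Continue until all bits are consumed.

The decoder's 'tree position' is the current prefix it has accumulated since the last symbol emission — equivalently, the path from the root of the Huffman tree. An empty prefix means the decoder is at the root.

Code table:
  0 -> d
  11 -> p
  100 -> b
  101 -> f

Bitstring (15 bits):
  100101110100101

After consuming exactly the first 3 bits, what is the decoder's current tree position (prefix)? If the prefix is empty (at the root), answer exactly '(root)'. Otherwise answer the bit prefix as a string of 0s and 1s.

Bit 0: prefix='1' (no match yet)
Bit 1: prefix='10' (no match yet)
Bit 2: prefix='100' -> emit 'b', reset

Answer: (root)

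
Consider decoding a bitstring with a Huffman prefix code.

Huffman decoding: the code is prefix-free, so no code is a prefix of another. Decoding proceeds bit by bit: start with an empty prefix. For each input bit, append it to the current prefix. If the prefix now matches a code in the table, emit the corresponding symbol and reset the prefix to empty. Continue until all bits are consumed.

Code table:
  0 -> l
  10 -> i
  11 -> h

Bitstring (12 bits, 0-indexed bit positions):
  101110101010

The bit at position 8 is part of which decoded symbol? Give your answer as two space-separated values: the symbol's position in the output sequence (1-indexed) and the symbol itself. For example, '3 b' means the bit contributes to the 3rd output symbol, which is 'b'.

Bit 0: prefix='1' (no match yet)
Bit 1: prefix='10' -> emit 'i', reset
Bit 2: prefix='1' (no match yet)
Bit 3: prefix='11' -> emit 'h', reset
Bit 4: prefix='1' (no match yet)
Bit 5: prefix='10' -> emit 'i', reset
Bit 6: prefix='1' (no match yet)
Bit 7: prefix='10' -> emit 'i', reset
Bit 8: prefix='1' (no match yet)
Bit 9: prefix='10' -> emit 'i', reset
Bit 10: prefix='1' (no match yet)
Bit 11: prefix='10' -> emit 'i', reset

Answer: 5 i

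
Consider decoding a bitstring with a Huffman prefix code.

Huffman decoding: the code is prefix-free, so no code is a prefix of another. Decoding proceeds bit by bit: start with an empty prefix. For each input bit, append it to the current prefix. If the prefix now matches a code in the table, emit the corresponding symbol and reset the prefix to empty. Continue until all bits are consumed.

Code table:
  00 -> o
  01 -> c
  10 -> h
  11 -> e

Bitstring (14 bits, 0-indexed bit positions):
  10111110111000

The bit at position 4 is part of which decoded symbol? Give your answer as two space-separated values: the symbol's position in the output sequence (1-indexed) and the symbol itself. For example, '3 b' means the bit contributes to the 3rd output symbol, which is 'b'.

Bit 0: prefix='1' (no match yet)
Bit 1: prefix='10' -> emit 'h', reset
Bit 2: prefix='1' (no match yet)
Bit 3: prefix='11' -> emit 'e', reset
Bit 4: prefix='1' (no match yet)
Bit 5: prefix='11' -> emit 'e', reset
Bit 6: prefix='1' (no match yet)
Bit 7: prefix='10' -> emit 'h', reset
Bit 8: prefix='1' (no match yet)

Answer: 3 e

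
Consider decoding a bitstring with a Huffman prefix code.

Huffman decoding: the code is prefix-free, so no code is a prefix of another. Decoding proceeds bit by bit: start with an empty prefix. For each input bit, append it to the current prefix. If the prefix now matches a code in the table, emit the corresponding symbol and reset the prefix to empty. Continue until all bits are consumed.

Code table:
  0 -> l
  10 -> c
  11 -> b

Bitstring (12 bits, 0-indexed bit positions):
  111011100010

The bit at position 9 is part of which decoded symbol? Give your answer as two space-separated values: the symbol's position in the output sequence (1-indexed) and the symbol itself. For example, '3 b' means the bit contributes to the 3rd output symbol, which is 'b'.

Answer: 6 l

Derivation:
Bit 0: prefix='1' (no match yet)
Bit 1: prefix='11' -> emit 'b', reset
Bit 2: prefix='1' (no match yet)
Bit 3: prefix='10' -> emit 'c', reset
Bit 4: prefix='1' (no match yet)
Bit 5: prefix='11' -> emit 'b', reset
Bit 6: prefix='1' (no match yet)
Bit 7: prefix='10' -> emit 'c', reset
Bit 8: prefix='0' -> emit 'l', reset
Bit 9: prefix='0' -> emit 'l', reset
Bit 10: prefix='1' (no match yet)
Bit 11: prefix='10' -> emit 'c', reset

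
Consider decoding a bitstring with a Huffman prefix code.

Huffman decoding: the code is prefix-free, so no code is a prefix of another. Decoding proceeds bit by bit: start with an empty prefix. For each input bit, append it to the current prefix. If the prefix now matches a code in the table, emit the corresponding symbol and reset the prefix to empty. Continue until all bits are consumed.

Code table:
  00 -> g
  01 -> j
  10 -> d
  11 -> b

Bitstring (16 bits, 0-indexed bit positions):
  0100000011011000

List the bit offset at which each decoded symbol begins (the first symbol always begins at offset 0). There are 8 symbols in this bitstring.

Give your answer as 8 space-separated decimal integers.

Bit 0: prefix='0' (no match yet)
Bit 1: prefix='01' -> emit 'j', reset
Bit 2: prefix='0' (no match yet)
Bit 3: prefix='00' -> emit 'g', reset
Bit 4: prefix='0' (no match yet)
Bit 5: prefix='00' -> emit 'g', reset
Bit 6: prefix='0' (no match yet)
Bit 7: prefix='00' -> emit 'g', reset
Bit 8: prefix='1' (no match yet)
Bit 9: prefix='11' -> emit 'b', reset
Bit 10: prefix='0' (no match yet)
Bit 11: prefix='01' -> emit 'j', reset
Bit 12: prefix='1' (no match yet)
Bit 13: prefix='10' -> emit 'd', reset
Bit 14: prefix='0' (no match yet)
Bit 15: prefix='00' -> emit 'g', reset

Answer: 0 2 4 6 8 10 12 14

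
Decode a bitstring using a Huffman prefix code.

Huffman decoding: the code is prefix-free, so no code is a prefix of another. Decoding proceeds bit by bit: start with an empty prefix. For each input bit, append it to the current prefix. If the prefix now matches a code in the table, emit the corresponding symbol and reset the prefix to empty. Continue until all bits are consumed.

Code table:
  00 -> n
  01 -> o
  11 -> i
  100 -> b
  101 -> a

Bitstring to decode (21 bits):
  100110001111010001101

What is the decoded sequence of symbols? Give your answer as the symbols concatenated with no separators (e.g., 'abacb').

Answer: binoianoa

Derivation:
Bit 0: prefix='1' (no match yet)
Bit 1: prefix='10' (no match yet)
Bit 2: prefix='100' -> emit 'b', reset
Bit 3: prefix='1' (no match yet)
Bit 4: prefix='11' -> emit 'i', reset
Bit 5: prefix='0' (no match yet)
Bit 6: prefix='00' -> emit 'n', reset
Bit 7: prefix='0' (no match yet)
Bit 8: prefix='01' -> emit 'o', reset
Bit 9: prefix='1' (no match yet)
Bit 10: prefix='11' -> emit 'i', reset
Bit 11: prefix='1' (no match yet)
Bit 12: prefix='10' (no match yet)
Bit 13: prefix='101' -> emit 'a', reset
Bit 14: prefix='0' (no match yet)
Bit 15: prefix='00' -> emit 'n', reset
Bit 16: prefix='0' (no match yet)
Bit 17: prefix='01' -> emit 'o', reset
Bit 18: prefix='1' (no match yet)
Bit 19: prefix='10' (no match yet)
Bit 20: prefix='101' -> emit 'a', reset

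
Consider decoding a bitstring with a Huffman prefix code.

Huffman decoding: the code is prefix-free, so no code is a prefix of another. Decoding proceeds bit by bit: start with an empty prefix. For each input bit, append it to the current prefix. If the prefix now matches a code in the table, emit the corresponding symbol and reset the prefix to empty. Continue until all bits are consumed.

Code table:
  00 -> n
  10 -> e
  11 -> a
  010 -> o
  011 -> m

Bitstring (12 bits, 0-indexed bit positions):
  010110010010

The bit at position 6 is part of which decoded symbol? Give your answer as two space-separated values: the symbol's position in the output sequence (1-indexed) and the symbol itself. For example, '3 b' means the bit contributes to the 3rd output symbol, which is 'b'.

Answer: 3 n

Derivation:
Bit 0: prefix='0' (no match yet)
Bit 1: prefix='01' (no match yet)
Bit 2: prefix='010' -> emit 'o', reset
Bit 3: prefix='1' (no match yet)
Bit 4: prefix='11' -> emit 'a', reset
Bit 5: prefix='0' (no match yet)
Bit 6: prefix='00' -> emit 'n', reset
Bit 7: prefix='1' (no match yet)
Bit 8: prefix='10' -> emit 'e', reset
Bit 9: prefix='0' (no match yet)
Bit 10: prefix='01' (no match yet)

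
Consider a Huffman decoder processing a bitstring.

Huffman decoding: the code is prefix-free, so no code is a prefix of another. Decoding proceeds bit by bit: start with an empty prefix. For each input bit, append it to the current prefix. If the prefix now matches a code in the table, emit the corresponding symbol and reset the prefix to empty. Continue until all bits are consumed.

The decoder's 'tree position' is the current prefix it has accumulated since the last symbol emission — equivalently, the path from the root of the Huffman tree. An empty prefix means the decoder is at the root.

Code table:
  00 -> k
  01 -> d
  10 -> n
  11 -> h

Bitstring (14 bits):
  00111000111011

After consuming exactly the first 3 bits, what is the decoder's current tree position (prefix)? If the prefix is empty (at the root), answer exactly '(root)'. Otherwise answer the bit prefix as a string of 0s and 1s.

Answer: 1

Derivation:
Bit 0: prefix='0' (no match yet)
Bit 1: prefix='00' -> emit 'k', reset
Bit 2: prefix='1' (no match yet)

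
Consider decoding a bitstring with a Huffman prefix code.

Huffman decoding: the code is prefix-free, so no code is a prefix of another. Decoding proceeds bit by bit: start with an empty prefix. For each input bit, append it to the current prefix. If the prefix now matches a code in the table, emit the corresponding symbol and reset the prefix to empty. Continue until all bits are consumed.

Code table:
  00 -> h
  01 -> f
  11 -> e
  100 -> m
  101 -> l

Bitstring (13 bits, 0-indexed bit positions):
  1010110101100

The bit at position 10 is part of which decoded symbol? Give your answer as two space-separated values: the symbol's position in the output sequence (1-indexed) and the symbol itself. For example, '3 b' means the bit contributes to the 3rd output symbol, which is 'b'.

Bit 0: prefix='1' (no match yet)
Bit 1: prefix='10' (no match yet)
Bit 2: prefix='101' -> emit 'l', reset
Bit 3: prefix='0' (no match yet)
Bit 4: prefix='01' -> emit 'f', reset
Bit 5: prefix='1' (no match yet)
Bit 6: prefix='10' (no match yet)
Bit 7: prefix='101' -> emit 'l', reset
Bit 8: prefix='0' (no match yet)
Bit 9: prefix='01' -> emit 'f', reset
Bit 10: prefix='1' (no match yet)
Bit 11: prefix='10' (no match yet)
Bit 12: prefix='100' -> emit 'm', reset

Answer: 5 m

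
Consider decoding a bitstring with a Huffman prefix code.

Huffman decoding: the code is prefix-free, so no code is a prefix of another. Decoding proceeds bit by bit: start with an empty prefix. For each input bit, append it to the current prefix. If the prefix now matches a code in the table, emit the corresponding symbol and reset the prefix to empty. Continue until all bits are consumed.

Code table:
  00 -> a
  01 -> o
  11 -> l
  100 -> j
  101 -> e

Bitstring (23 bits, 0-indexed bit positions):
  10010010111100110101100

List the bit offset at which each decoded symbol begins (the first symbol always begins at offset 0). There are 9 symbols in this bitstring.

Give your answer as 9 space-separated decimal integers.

Bit 0: prefix='1' (no match yet)
Bit 1: prefix='10' (no match yet)
Bit 2: prefix='100' -> emit 'j', reset
Bit 3: prefix='1' (no match yet)
Bit 4: prefix='10' (no match yet)
Bit 5: prefix='100' -> emit 'j', reset
Bit 6: prefix='1' (no match yet)
Bit 7: prefix='10' (no match yet)
Bit 8: prefix='101' -> emit 'e', reset
Bit 9: prefix='1' (no match yet)
Bit 10: prefix='11' -> emit 'l', reset
Bit 11: prefix='1' (no match yet)
Bit 12: prefix='10' (no match yet)
Bit 13: prefix='100' -> emit 'j', reset
Bit 14: prefix='1' (no match yet)
Bit 15: prefix='11' -> emit 'l', reset
Bit 16: prefix='0' (no match yet)
Bit 17: prefix='01' -> emit 'o', reset
Bit 18: prefix='0' (no match yet)
Bit 19: prefix='01' -> emit 'o', reset
Bit 20: prefix='1' (no match yet)
Bit 21: prefix='10' (no match yet)
Bit 22: prefix='100' -> emit 'j', reset

Answer: 0 3 6 9 11 14 16 18 20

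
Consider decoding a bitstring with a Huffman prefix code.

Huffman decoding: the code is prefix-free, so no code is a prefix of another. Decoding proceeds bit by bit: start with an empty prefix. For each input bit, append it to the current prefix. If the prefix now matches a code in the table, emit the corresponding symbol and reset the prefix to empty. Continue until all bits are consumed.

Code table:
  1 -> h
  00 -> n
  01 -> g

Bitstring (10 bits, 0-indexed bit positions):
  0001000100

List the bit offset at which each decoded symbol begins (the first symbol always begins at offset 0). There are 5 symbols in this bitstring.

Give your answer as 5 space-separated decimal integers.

Bit 0: prefix='0' (no match yet)
Bit 1: prefix='00' -> emit 'n', reset
Bit 2: prefix='0' (no match yet)
Bit 3: prefix='01' -> emit 'g', reset
Bit 4: prefix='0' (no match yet)
Bit 5: prefix='00' -> emit 'n', reset
Bit 6: prefix='0' (no match yet)
Bit 7: prefix='01' -> emit 'g', reset
Bit 8: prefix='0' (no match yet)
Bit 9: prefix='00' -> emit 'n', reset

Answer: 0 2 4 6 8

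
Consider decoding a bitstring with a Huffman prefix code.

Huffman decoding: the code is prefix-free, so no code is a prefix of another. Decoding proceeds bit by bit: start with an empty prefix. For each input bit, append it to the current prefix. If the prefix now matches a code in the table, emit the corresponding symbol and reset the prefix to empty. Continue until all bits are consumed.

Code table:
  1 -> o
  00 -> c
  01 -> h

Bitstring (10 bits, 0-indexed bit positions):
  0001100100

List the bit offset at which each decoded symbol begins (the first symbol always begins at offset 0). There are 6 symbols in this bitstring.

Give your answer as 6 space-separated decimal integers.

Bit 0: prefix='0' (no match yet)
Bit 1: prefix='00' -> emit 'c', reset
Bit 2: prefix='0' (no match yet)
Bit 3: prefix='01' -> emit 'h', reset
Bit 4: prefix='1' -> emit 'o', reset
Bit 5: prefix='0' (no match yet)
Bit 6: prefix='00' -> emit 'c', reset
Bit 7: prefix='1' -> emit 'o', reset
Bit 8: prefix='0' (no match yet)
Bit 9: prefix='00' -> emit 'c', reset

Answer: 0 2 4 5 7 8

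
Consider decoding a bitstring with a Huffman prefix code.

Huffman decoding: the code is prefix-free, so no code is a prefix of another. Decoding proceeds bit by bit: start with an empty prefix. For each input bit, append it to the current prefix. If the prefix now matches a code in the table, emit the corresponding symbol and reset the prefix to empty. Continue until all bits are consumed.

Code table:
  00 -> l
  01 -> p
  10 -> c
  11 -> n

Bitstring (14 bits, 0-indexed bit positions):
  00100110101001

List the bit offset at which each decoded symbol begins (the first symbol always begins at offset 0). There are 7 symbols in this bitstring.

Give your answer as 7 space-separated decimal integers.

Answer: 0 2 4 6 8 10 12

Derivation:
Bit 0: prefix='0' (no match yet)
Bit 1: prefix='00' -> emit 'l', reset
Bit 2: prefix='1' (no match yet)
Bit 3: prefix='10' -> emit 'c', reset
Bit 4: prefix='0' (no match yet)
Bit 5: prefix='01' -> emit 'p', reset
Bit 6: prefix='1' (no match yet)
Bit 7: prefix='10' -> emit 'c', reset
Bit 8: prefix='1' (no match yet)
Bit 9: prefix='10' -> emit 'c', reset
Bit 10: prefix='1' (no match yet)
Bit 11: prefix='10' -> emit 'c', reset
Bit 12: prefix='0' (no match yet)
Bit 13: prefix='01' -> emit 'p', reset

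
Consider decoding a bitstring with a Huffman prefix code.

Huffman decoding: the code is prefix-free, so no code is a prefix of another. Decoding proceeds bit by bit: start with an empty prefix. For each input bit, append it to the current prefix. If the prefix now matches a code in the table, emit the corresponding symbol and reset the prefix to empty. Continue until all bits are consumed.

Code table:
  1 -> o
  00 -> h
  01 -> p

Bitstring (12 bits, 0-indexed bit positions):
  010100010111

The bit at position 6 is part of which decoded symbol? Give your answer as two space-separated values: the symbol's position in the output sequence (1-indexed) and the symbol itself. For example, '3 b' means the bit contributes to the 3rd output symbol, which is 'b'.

Answer: 4 p

Derivation:
Bit 0: prefix='0' (no match yet)
Bit 1: prefix='01' -> emit 'p', reset
Bit 2: prefix='0' (no match yet)
Bit 3: prefix='01' -> emit 'p', reset
Bit 4: prefix='0' (no match yet)
Bit 5: prefix='00' -> emit 'h', reset
Bit 6: prefix='0' (no match yet)
Bit 7: prefix='01' -> emit 'p', reset
Bit 8: prefix='0' (no match yet)
Bit 9: prefix='01' -> emit 'p', reset
Bit 10: prefix='1' -> emit 'o', reset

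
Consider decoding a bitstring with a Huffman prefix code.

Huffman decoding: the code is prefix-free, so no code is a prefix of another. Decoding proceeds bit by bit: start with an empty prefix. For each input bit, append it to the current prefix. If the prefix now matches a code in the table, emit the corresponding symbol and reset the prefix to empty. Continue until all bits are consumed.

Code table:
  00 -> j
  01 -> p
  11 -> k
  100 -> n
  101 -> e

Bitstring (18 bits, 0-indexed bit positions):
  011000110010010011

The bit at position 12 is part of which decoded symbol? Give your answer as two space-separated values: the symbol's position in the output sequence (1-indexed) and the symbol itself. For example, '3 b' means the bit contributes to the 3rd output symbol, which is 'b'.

Answer: 5 n

Derivation:
Bit 0: prefix='0' (no match yet)
Bit 1: prefix='01' -> emit 'p', reset
Bit 2: prefix='1' (no match yet)
Bit 3: prefix='10' (no match yet)
Bit 4: prefix='100' -> emit 'n', reset
Bit 5: prefix='0' (no match yet)
Bit 6: prefix='01' -> emit 'p', reset
Bit 7: prefix='1' (no match yet)
Bit 8: prefix='10' (no match yet)
Bit 9: prefix='100' -> emit 'n', reset
Bit 10: prefix='1' (no match yet)
Bit 11: prefix='10' (no match yet)
Bit 12: prefix='100' -> emit 'n', reset
Bit 13: prefix='1' (no match yet)
Bit 14: prefix='10' (no match yet)
Bit 15: prefix='100' -> emit 'n', reset
Bit 16: prefix='1' (no match yet)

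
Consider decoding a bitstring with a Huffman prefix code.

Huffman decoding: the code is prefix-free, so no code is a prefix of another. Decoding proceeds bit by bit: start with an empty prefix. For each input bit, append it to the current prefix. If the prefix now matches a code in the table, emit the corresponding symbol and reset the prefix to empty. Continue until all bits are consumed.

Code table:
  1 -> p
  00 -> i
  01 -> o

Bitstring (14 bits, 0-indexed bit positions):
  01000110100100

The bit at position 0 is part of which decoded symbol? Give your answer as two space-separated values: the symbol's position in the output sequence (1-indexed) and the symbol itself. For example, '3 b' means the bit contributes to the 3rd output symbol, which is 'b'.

Answer: 1 o

Derivation:
Bit 0: prefix='0' (no match yet)
Bit 1: prefix='01' -> emit 'o', reset
Bit 2: prefix='0' (no match yet)
Bit 3: prefix='00' -> emit 'i', reset
Bit 4: prefix='0' (no match yet)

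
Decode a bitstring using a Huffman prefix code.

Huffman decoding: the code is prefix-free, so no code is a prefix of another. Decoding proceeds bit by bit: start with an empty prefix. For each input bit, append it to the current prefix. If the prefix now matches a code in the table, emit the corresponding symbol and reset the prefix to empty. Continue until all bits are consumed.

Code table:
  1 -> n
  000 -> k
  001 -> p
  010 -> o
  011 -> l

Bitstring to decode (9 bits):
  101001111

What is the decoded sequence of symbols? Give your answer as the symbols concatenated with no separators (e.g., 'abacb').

Bit 0: prefix='1' -> emit 'n', reset
Bit 1: prefix='0' (no match yet)
Bit 2: prefix='01' (no match yet)
Bit 3: prefix='010' -> emit 'o', reset
Bit 4: prefix='0' (no match yet)
Bit 5: prefix='01' (no match yet)
Bit 6: prefix='011' -> emit 'l', reset
Bit 7: prefix='1' -> emit 'n', reset
Bit 8: prefix='1' -> emit 'n', reset

Answer: nolnn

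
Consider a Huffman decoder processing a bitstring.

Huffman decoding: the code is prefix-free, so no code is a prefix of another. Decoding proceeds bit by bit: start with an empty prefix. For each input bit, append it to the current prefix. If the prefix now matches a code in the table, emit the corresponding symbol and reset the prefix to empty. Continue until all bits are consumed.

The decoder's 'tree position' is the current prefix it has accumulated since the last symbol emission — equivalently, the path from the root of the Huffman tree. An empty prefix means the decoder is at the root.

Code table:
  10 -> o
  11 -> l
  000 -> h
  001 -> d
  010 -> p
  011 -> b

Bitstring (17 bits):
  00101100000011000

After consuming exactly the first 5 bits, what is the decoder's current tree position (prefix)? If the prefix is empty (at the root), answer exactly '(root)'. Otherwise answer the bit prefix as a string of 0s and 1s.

Bit 0: prefix='0' (no match yet)
Bit 1: prefix='00' (no match yet)
Bit 2: prefix='001' -> emit 'd', reset
Bit 3: prefix='0' (no match yet)
Bit 4: prefix='01' (no match yet)

Answer: 01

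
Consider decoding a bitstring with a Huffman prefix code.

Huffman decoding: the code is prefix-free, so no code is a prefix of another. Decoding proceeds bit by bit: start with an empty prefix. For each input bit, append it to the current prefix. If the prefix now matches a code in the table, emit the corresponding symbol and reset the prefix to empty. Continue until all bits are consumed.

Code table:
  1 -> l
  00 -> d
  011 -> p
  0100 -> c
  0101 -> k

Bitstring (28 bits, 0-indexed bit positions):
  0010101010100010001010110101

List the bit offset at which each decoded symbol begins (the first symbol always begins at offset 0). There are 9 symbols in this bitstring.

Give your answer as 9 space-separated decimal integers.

Bit 0: prefix='0' (no match yet)
Bit 1: prefix='00' -> emit 'd', reset
Bit 2: prefix='1' -> emit 'l', reset
Bit 3: prefix='0' (no match yet)
Bit 4: prefix='01' (no match yet)
Bit 5: prefix='010' (no match yet)
Bit 6: prefix='0101' -> emit 'k', reset
Bit 7: prefix='0' (no match yet)
Bit 8: prefix='01' (no match yet)
Bit 9: prefix='010' (no match yet)
Bit 10: prefix='0101' -> emit 'k', reset
Bit 11: prefix='0' (no match yet)
Bit 12: prefix='00' -> emit 'd', reset
Bit 13: prefix='0' (no match yet)
Bit 14: prefix='01' (no match yet)
Bit 15: prefix='010' (no match yet)
Bit 16: prefix='0100' -> emit 'c', reset
Bit 17: prefix='0' (no match yet)
Bit 18: prefix='01' (no match yet)
Bit 19: prefix='010' (no match yet)
Bit 20: prefix='0101' -> emit 'k', reset
Bit 21: prefix='0' (no match yet)
Bit 22: prefix='01' (no match yet)
Bit 23: prefix='011' -> emit 'p', reset
Bit 24: prefix='0' (no match yet)
Bit 25: prefix='01' (no match yet)
Bit 26: prefix='010' (no match yet)
Bit 27: prefix='0101' -> emit 'k', reset

Answer: 0 2 3 7 11 13 17 21 24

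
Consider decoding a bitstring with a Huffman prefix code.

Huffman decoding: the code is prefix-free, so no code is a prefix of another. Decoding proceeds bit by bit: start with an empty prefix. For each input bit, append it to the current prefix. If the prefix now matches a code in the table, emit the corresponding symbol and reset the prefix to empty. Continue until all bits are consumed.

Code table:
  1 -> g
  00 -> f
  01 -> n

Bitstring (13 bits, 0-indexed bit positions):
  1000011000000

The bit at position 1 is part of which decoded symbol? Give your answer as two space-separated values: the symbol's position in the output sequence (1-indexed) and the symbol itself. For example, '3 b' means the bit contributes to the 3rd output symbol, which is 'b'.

Bit 0: prefix='1' -> emit 'g', reset
Bit 1: prefix='0' (no match yet)
Bit 2: prefix='00' -> emit 'f', reset
Bit 3: prefix='0' (no match yet)
Bit 4: prefix='00' -> emit 'f', reset
Bit 5: prefix='1' -> emit 'g', reset

Answer: 2 f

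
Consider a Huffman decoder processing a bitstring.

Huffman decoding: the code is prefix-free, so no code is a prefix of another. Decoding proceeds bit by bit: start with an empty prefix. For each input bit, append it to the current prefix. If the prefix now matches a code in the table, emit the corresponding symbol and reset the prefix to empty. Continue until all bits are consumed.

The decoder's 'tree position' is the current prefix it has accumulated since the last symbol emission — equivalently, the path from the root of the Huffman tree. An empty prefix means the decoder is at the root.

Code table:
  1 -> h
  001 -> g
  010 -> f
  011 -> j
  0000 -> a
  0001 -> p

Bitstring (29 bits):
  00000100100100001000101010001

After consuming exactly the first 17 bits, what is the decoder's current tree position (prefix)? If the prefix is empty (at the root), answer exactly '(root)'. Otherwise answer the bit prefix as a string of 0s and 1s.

Bit 0: prefix='0' (no match yet)
Bit 1: prefix='00' (no match yet)
Bit 2: prefix='000' (no match yet)
Bit 3: prefix='0000' -> emit 'a', reset
Bit 4: prefix='0' (no match yet)
Bit 5: prefix='01' (no match yet)
Bit 6: prefix='010' -> emit 'f', reset
Bit 7: prefix='0' (no match yet)
Bit 8: prefix='01' (no match yet)
Bit 9: prefix='010' -> emit 'f', reset
Bit 10: prefix='0' (no match yet)
Bit 11: prefix='01' (no match yet)
Bit 12: prefix='010' -> emit 'f', reset
Bit 13: prefix='0' (no match yet)
Bit 14: prefix='00' (no match yet)
Bit 15: prefix='000' (no match yet)
Bit 16: prefix='0001' -> emit 'p', reset

Answer: (root)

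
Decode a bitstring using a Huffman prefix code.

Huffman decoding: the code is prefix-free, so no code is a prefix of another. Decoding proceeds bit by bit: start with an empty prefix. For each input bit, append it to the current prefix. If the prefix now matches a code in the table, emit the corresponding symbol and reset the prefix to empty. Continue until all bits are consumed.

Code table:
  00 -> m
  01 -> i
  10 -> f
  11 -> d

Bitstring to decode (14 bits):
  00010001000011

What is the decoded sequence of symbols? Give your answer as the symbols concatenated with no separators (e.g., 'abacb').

Answer: mimimmd

Derivation:
Bit 0: prefix='0' (no match yet)
Bit 1: prefix='00' -> emit 'm', reset
Bit 2: prefix='0' (no match yet)
Bit 3: prefix='01' -> emit 'i', reset
Bit 4: prefix='0' (no match yet)
Bit 5: prefix='00' -> emit 'm', reset
Bit 6: prefix='0' (no match yet)
Bit 7: prefix='01' -> emit 'i', reset
Bit 8: prefix='0' (no match yet)
Bit 9: prefix='00' -> emit 'm', reset
Bit 10: prefix='0' (no match yet)
Bit 11: prefix='00' -> emit 'm', reset
Bit 12: prefix='1' (no match yet)
Bit 13: prefix='11' -> emit 'd', reset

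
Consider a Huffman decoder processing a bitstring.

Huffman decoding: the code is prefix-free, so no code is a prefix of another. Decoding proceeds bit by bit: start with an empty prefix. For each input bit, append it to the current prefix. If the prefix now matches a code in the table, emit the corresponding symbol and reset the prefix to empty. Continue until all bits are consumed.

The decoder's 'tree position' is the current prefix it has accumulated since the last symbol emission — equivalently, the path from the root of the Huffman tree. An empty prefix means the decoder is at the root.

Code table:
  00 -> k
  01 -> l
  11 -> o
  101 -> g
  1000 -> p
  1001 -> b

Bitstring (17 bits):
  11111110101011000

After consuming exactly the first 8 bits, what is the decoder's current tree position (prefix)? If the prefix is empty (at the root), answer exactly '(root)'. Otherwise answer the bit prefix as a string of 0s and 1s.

Answer: 10

Derivation:
Bit 0: prefix='1' (no match yet)
Bit 1: prefix='11' -> emit 'o', reset
Bit 2: prefix='1' (no match yet)
Bit 3: prefix='11' -> emit 'o', reset
Bit 4: prefix='1' (no match yet)
Bit 5: prefix='11' -> emit 'o', reset
Bit 6: prefix='1' (no match yet)
Bit 7: prefix='10' (no match yet)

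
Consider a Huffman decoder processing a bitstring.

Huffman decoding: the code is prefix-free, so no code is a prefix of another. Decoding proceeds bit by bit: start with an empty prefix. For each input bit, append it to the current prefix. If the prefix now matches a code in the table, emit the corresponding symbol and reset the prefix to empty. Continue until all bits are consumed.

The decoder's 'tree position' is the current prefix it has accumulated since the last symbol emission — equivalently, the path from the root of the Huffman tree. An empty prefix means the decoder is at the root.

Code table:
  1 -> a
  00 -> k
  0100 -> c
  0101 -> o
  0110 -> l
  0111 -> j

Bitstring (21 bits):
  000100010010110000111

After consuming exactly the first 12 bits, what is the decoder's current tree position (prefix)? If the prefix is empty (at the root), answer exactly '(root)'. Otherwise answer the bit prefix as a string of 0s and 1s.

Answer: 0

Derivation:
Bit 0: prefix='0' (no match yet)
Bit 1: prefix='00' -> emit 'k', reset
Bit 2: prefix='0' (no match yet)
Bit 3: prefix='01' (no match yet)
Bit 4: prefix='010' (no match yet)
Bit 5: prefix='0100' -> emit 'c', reset
Bit 6: prefix='0' (no match yet)
Bit 7: prefix='01' (no match yet)
Bit 8: prefix='010' (no match yet)
Bit 9: prefix='0100' -> emit 'c', reset
Bit 10: prefix='1' -> emit 'a', reset
Bit 11: prefix='0' (no match yet)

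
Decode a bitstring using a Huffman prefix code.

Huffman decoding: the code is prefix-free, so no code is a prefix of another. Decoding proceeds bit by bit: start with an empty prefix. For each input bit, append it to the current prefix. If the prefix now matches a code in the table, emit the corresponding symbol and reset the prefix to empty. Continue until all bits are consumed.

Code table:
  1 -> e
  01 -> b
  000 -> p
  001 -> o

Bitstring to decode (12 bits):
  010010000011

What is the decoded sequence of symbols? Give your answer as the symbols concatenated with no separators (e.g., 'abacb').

Bit 0: prefix='0' (no match yet)
Bit 1: prefix='01' -> emit 'b', reset
Bit 2: prefix='0' (no match yet)
Bit 3: prefix='00' (no match yet)
Bit 4: prefix='001' -> emit 'o', reset
Bit 5: prefix='0' (no match yet)
Bit 6: prefix='00' (no match yet)
Bit 7: prefix='000' -> emit 'p', reset
Bit 8: prefix='0' (no match yet)
Bit 9: prefix='00' (no match yet)
Bit 10: prefix='001' -> emit 'o', reset
Bit 11: prefix='1' -> emit 'e', reset

Answer: bopoe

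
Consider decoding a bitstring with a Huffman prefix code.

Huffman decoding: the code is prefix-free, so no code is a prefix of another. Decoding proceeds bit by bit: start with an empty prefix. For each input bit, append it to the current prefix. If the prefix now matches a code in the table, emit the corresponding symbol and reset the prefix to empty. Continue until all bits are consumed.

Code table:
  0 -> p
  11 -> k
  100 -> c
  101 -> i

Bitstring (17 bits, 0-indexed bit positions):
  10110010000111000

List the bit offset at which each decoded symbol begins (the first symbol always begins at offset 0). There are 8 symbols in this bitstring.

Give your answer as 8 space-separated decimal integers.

Answer: 0 3 6 9 10 11 13 16

Derivation:
Bit 0: prefix='1' (no match yet)
Bit 1: prefix='10' (no match yet)
Bit 2: prefix='101' -> emit 'i', reset
Bit 3: prefix='1' (no match yet)
Bit 4: prefix='10' (no match yet)
Bit 5: prefix='100' -> emit 'c', reset
Bit 6: prefix='1' (no match yet)
Bit 7: prefix='10' (no match yet)
Bit 8: prefix='100' -> emit 'c', reset
Bit 9: prefix='0' -> emit 'p', reset
Bit 10: prefix='0' -> emit 'p', reset
Bit 11: prefix='1' (no match yet)
Bit 12: prefix='11' -> emit 'k', reset
Bit 13: prefix='1' (no match yet)
Bit 14: prefix='10' (no match yet)
Bit 15: prefix='100' -> emit 'c', reset
Bit 16: prefix='0' -> emit 'p', reset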